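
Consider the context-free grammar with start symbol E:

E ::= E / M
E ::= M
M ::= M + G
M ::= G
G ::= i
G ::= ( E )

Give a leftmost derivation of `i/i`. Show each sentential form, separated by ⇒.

E ⇒ E/M ⇒ M/M ⇒ G/M ⇒ i/M ⇒ i/G ⇒ i/i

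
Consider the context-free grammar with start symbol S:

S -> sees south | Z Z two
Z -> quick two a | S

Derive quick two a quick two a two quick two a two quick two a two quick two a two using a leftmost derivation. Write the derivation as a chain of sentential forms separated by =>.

S => Z Z two   [S -> Z Z two]
Z Z two => S Z two   [Z -> S]
S Z two => Z Z two Z two   [S -> Z Z two]
Z Z two Z two => S Z two Z two   [Z -> S]
S Z two Z two => Z Z two Z two Z two   [S -> Z Z two]
Z Z two Z two Z two => S Z two Z two Z two   [Z -> S]
S Z two Z two Z two => Z Z two Z two Z two Z two   [S -> Z Z two]
Z Z two Z two Z two Z two => quick two a Z two Z two Z two Z two   [Z -> quick two a]
quick two a Z two Z two Z two Z two => quick two a quick two a two Z two Z two Z two   [Z -> quick two a]
quick two a quick two a two Z two Z two Z two => quick two a quick two a two quick two a two Z two Z two   [Z -> quick two a]
quick two a quick two a two quick two a two Z two Z two => quick two a quick two a two quick two a two quick two a two Z two   [Z -> quick two a]
quick two a quick two a two quick two a two quick two a two Z two => quick two a quick two a two quick two a two quick two a two quick two a two   [Z -> quick two a]

S => Z Z two => S Z two => Z Z two Z two => S Z two Z two => Z Z two Z two Z two => S Z two Z two Z two => Z Z two Z two Z two Z two => quick two a Z two Z two Z two Z two => quick two a quick two a two Z two Z two Z two => quick two a quick two a two quick two a two Z two Z two => quick two a quick two a two quick two a two quick two a two Z two => quick two a quick two a two quick two a two quick two a two quick two a two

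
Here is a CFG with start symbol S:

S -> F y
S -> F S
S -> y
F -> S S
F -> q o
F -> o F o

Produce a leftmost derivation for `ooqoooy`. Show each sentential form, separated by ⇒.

S⇒Fy⇒oFoy⇒ooFooy⇒ooqoooy

S ⇒ Fy   [S -> F y]
Fy ⇒ oFoy   [F -> o F o]
oFoy ⇒ ooFooy   [F -> o F o]
ooFooy ⇒ ooqoooy   [F -> q o]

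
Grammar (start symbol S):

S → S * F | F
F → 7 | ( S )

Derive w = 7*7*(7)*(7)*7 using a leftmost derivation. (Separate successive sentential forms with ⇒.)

S ⇒ S*F   [S → S * F]
S*F ⇒ S*F*F   [S → S * F]
S*F*F ⇒ S*F*F*F   [S → S * F]
S*F*F*F ⇒ S*F*F*F*F   [S → S * F]
S*F*F*F*F ⇒ F*F*F*F*F   [S → F]
F*F*F*F*F ⇒ 7*F*F*F*F   [F → 7]
7*F*F*F*F ⇒ 7*7*F*F*F   [F → 7]
7*7*F*F*F ⇒ 7*7*(S)*F*F   [F → ( S )]
7*7*(S)*F*F ⇒ 7*7*(F)*F*F   [S → F]
7*7*(F)*F*F ⇒ 7*7*(7)*F*F   [F → 7]
7*7*(7)*F*F ⇒ 7*7*(7)*(S)*F   [F → ( S )]
7*7*(7)*(S)*F ⇒ 7*7*(7)*(F)*F   [S → F]
7*7*(7)*(F)*F ⇒ 7*7*(7)*(7)*F   [F → 7]
7*7*(7)*(7)*F ⇒ 7*7*(7)*(7)*7   [F → 7]

S ⇒ S*F ⇒ S*F*F ⇒ S*F*F*F ⇒ S*F*F*F*F ⇒ F*F*F*F*F ⇒ 7*F*F*F*F ⇒ 7*7*F*F*F ⇒ 7*7*(S)*F*F ⇒ 7*7*(F)*F*F ⇒ 7*7*(7)*F*F ⇒ 7*7*(7)*(S)*F ⇒ 7*7*(7)*(F)*F ⇒ 7*7*(7)*(7)*F ⇒ 7*7*(7)*(7)*7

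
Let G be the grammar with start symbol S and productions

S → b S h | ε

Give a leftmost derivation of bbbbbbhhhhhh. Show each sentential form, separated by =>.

S => bSh   [S → b S h]
bSh => bbShh   [S → b S h]
bbShh => bbbShhh   [S → b S h]
bbbShhh => bbbbShhhh   [S → b S h]
bbbbShhhh => bbbbbShhhhh   [S → b S h]
bbbbbShhhhh => bbbbbbShhhhhh   [S → b S h]
bbbbbbShhhhhh => bbbbbbhhhhhh   [S → ε]

S => bSh => bbShh => bbbShhh => bbbbShhhh => bbbbbShhhhh => bbbbbbShhhhhh => bbbbbbhhhhhh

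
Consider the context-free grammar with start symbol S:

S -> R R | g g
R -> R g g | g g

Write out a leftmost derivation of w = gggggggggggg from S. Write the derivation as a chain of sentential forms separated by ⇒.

S ⇒ RR ⇒ RggR ⇒ RggggR ⇒ ggggggR ⇒ ggggggRgg ⇒ ggggggRgggg ⇒ gggggggggggg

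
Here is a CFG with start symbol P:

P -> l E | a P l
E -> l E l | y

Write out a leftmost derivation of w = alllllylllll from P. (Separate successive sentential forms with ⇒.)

P ⇒ aPl   [P -> a P l]
aPl ⇒ alEl   [P -> l E]
alEl ⇒ allEll   [E -> l E l]
allEll ⇒ alllElll   [E -> l E l]
alllElll ⇒ allllEllll   [E -> l E l]
allllEllll ⇒ alllllElllll   [E -> l E l]
alllllElllll ⇒ alllllylllll   [E -> y]

P⇒aPl⇒alEl⇒allEll⇒alllElll⇒allllEllll⇒alllllElllll⇒alllllylllll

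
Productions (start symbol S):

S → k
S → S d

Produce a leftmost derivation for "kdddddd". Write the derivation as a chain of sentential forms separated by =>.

S => Sd => Sdd => Sddd => Sdddd => Sddddd => Sdddddd => kdddddd

S => Sd   [S → S d]
Sd => Sdd   [S → S d]
Sdd => Sddd   [S → S d]
Sddd => Sdddd   [S → S d]
Sdddd => Sddddd   [S → S d]
Sddddd => Sdddddd   [S → S d]
Sdddddd => kdddddd   [S → k]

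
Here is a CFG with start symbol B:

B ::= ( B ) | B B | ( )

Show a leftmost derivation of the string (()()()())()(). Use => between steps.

B => BB => BBB => (B)BB => (BB)BB => (BBB)BB => (BBBB)BB => (()BBB)BB => (()()BB)BB => (()()()B)BB => (()()()())BB => (()()()())()B => (()()()())()()

B => BB   [B ::= B B]
BB => BBB   [B ::= B B]
BBB => (B)BB   [B ::= ( B )]
(B)BB => (BB)BB   [B ::= B B]
(BB)BB => (BBB)BB   [B ::= B B]
(BBB)BB => (BBBB)BB   [B ::= B B]
(BBBB)BB => (()BBB)BB   [B ::= ( )]
(()BBB)BB => (()()BB)BB   [B ::= ( )]
(()()BB)BB => (()()()B)BB   [B ::= ( )]
(()()()B)BB => (()()()())BB   [B ::= ( )]
(()()()())BB => (()()()())()B   [B ::= ( )]
(()()()())()B => (()()()())()()   [B ::= ( )]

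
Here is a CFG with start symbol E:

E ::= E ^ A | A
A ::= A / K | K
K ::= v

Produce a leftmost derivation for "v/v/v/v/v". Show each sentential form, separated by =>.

E => A   [E ::= A]
A => A/K   [A ::= A / K]
A/K => A/K/K   [A ::= A / K]
A/K/K => A/K/K/K   [A ::= A / K]
A/K/K/K => A/K/K/K/K   [A ::= A / K]
A/K/K/K/K => K/K/K/K/K   [A ::= K]
K/K/K/K/K => v/K/K/K/K   [K ::= v]
v/K/K/K/K => v/v/K/K/K   [K ::= v]
v/v/K/K/K => v/v/v/K/K   [K ::= v]
v/v/v/K/K => v/v/v/v/K   [K ::= v]
v/v/v/v/K => v/v/v/v/v   [K ::= v]

E => A => A/K => A/K/K => A/K/K/K => A/K/K/K/K => K/K/K/K/K => v/K/K/K/K => v/v/K/K/K => v/v/v/K/K => v/v/v/v/K => v/v/v/v/v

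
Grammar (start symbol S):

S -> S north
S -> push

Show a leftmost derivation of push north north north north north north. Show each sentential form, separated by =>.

S => S north   [S -> S north]
S north => S north north   [S -> S north]
S north north => S north north north   [S -> S north]
S north north north => S north north north north   [S -> S north]
S north north north north => S north north north north north   [S -> S north]
S north north north north north => S north north north north north north   [S -> S north]
S north north north north north north => push north north north north north north   [S -> push]

S => S north => S north north => S north north north => S north north north north => S north north north north north => S north north north north north north => push north north north north north north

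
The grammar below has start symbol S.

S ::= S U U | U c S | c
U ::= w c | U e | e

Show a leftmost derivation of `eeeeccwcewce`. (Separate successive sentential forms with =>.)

S=>SUU=>SUUUU=>UcSUUUU=>UecSUUUU=>UeecSUUUU=>UeeecSUUUU=>eeeecSUUUU=>eeeeccUUUU=>eeeeccwcUUU=>eeeeccwceUU=>eeeeccwcewcU=>eeeeccwcewce

S => SUU   [S ::= S U U]
SUU => SUUUU   [S ::= S U U]
SUUUU => UcSUUUU   [S ::= U c S]
UcSUUUU => UecSUUUU   [U ::= U e]
UecSUUUU => UeecSUUUU   [U ::= U e]
UeecSUUUU => UeeecSUUUU   [U ::= U e]
UeeecSUUUU => eeeecSUUUU   [U ::= e]
eeeecSUUUU => eeeeccUUUU   [S ::= c]
eeeeccUUUU => eeeeccwcUUU   [U ::= w c]
eeeeccwcUUU => eeeeccwceUU   [U ::= e]
eeeeccwceUU => eeeeccwcewcU   [U ::= w c]
eeeeccwcewcU => eeeeccwcewce   [U ::= e]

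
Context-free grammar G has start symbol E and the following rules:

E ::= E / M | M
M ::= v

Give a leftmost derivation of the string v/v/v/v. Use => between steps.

E => E/M   [E ::= E / M]
E/M => E/M/M   [E ::= E / M]
E/M/M => E/M/M/M   [E ::= E / M]
E/M/M/M => M/M/M/M   [E ::= M]
M/M/M/M => v/M/M/M   [M ::= v]
v/M/M/M => v/v/M/M   [M ::= v]
v/v/M/M => v/v/v/M   [M ::= v]
v/v/v/M => v/v/v/v   [M ::= v]

E => E/M => E/M/M => E/M/M/M => M/M/M/M => v/M/M/M => v/v/M/M => v/v/v/M => v/v/v/v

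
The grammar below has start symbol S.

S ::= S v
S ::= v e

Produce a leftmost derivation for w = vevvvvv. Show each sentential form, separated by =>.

S=>Sv=>Svv=>Svvv=>Svvvv=>Svvvvv=>vevvvvv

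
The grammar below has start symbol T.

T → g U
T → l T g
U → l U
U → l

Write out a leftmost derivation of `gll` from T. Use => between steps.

T => gU   [T → g U]
gU => glU   [U → l U]
glU => gll   [U → l]

T => gU => glU => gll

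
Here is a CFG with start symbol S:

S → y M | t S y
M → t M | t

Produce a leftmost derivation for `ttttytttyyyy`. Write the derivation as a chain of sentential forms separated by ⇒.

S ⇒ tSy   [S → t S y]
tSy ⇒ ttSyy   [S → t S y]
ttSyy ⇒ tttSyyy   [S → t S y]
tttSyyy ⇒ ttttSyyyy   [S → t S y]
ttttSyyyy ⇒ ttttyMyyyy   [S → y M]
ttttyMyyyy ⇒ ttttytMyyyy   [M → t M]
ttttytMyyyy ⇒ ttttyttMyyyy   [M → t M]
ttttyttMyyyy ⇒ ttttytttyyyy   [M → t]

S ⇒ tSy ⇒ ttSyy ⇒ tttSyyy ⇒ ttttSyyyy ⇒ ttttyMyyyy ⇒ ttttytMyyyy ⇒ ttttyttMyyyy ⇒ ttttytttyyyy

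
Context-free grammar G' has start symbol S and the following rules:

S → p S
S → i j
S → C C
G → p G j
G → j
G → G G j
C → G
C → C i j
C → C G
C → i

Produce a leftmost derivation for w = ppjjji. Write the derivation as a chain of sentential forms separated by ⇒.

S ⇒ CC   [S → C C]
CC ⇒ GC   [C → G]
GC ⇒ pGjC   [G → p G j]
pGjC ⇒ ppGjjC   [G → p G j]
ppGjjC ⇒ ppjjjC   [G → j]
ppjjjC ⇒ ppjjji   [C → i]

S ⇒ CC ⇒ GC ⇒ pGjC ⇒ ppGjjC ⇒ ppjjjC ⇒ ppjjji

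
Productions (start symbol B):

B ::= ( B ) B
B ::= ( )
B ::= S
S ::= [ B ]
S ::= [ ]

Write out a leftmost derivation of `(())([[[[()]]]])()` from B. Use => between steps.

B => (B)B   [B ::= ( B ) B]
(B)B => (())B   [B ::= ( )]
(())B => (())(B)B   [B ::= ( B ) B]
(())(B)B => (())(S)B   [B ::= S]
(())(S)B => (())([B])B   [S ::= [ B ]]
(())([B])B => (())([S])B   [B ::= S]
(())([S])B => (())([[B]])B   [S ::= [ B ]]
(())([[B]])B => (())([[S]])B   [B ::= S]
(())([[S]])B => (())([[[B]]])B   [S ::= [ B ]]
(())([[[B]]])B => (())([[[S]]])B   [B ::= S]
(())([[[S]]])B => (())([[[[B]]]])B   [S ::= [ B ]]
(())([[[[B]]]])B => (())([[[[()]]]])B   [B ::= ( )]
(())([[[[()]]]])B => (())([[[[()]]]])()   [B ::= ( )]

B => (B)B => (())B => (())(B)B => (())(S)B => (())([B])B => (())([S])B => (())([[B]])B => (())([[S]])B => (())([[[B]]])B => (())([[[S]]])B => (())([[[[B]]]])B => (())([[[[()]]]])B => (())([[[[()]]]])()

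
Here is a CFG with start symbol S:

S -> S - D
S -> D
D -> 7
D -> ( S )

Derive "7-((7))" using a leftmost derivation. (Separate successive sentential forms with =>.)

S => S-D => D-D => 7-D => 7-(S) => 7-(D) => 7-((S)) => 7-((D)) => 7-((7))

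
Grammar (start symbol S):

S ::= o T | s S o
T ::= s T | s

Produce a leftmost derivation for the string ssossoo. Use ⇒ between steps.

S ⇒ sSo   [S ::= s S o]
sSo ⇒ ssSoo   [S ::= s S o]
ssSoo ⇒ ssoToo   [S ::= o T]
ssoToo ⇒ ssosToo   [T ::= s T]
ssosToo ⇒ ssossoo   [T ::= s]

S ⇒ sSo ⇒ ssSoo ⇒ ssoToo ⇒ ssosToo ⇒ ssossoo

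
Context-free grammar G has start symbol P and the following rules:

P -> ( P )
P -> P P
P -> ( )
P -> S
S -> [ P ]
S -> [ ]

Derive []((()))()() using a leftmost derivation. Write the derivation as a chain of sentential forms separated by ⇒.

P ⇒ PP ⇒ PPP ⇒ PPPP ⇒ SPPP ⇒ []PPP ⇒ [](P)PP ⇒ []((P))PP ⇒ []((()))PP ⇒ []((()))()P ⇒ []((()))()()

P ⇒ PP   [P -> P P]
PP ⇒ PPP   [P -> P P]
PPP ⇒ PPPP   [P -> P P]
PPPP ⇒ SPPP   [P -> S]
SPPP ⇒ []PPP   [S -> [ ]]
[]PPP ⇒ [](P)PP   [P -> ( P )]
[](P)PP ⇒ []((P))PP   [P -> ( P )]
[]((P))PP ⇒ []((()))PP   [P -> ( )]
[]((()))PP ⇒ []((()))()P   [P -> ( )]
[]((()))()P ⇒ []((()))()()   [P -> ( )]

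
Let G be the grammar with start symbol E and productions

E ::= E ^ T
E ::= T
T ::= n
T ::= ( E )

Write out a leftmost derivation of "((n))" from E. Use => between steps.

E=>T=>(E)=>(T)=>((E))=>((T))=>((n))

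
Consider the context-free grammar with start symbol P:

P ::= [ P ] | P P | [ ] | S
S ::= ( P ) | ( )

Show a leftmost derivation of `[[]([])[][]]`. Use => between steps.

P=>[P]=>[PP]=>[PPP]=>[PPPP]=>[[]PPP]=>[[]SPP]=>[[](P)PP]=>[[]([])PP]=>[[]([])[]P]=>[[]([])[][]]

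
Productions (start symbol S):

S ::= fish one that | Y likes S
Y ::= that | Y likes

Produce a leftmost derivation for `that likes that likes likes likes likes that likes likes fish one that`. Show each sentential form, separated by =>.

S => Y likes S => that likes S => that likes Y likes S => that likes Y likes likes S => that likes Y likes likes likes S => that likes Y likes likes likes likes S => that likes that likes likes likes likes S => that likes that likes likes likes likes Y likes S => that likes that likes likes likes likes Y likes likes S => that likes that likes likes likes likes that likes likes S => that likes that likes likes likes likes that likes likes fish one that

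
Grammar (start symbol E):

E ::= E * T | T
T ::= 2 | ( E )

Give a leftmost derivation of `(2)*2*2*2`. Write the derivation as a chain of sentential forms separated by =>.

E => E*T => E*T*T => E*T*T*T => T*T*T*T => (E)*T*T*T => (T)*T*T*T => (2)*T*T*T => (2)*2*T*T => (2)*2*2*T => (2)*2*2*2

E => E*T   [E ::= E * T]
E*T => E*T*T   [E ::= E * T]
E*T*T => E*T*T*T   [E ::= E * T]
E*T*T*T => T*T*T*T   [E ::= T]
T*T*T*T => (E)*T*T*T   [T ::= ( E )]
(E)*T*T*T => (T)*T*T*T   [E ::= T]
(T)*T*T*T => (2)*T*T*T   [T ::= 2]
(2)*T*T*T => (2)*2*T*T   [T ::= 2]
(2)*2*T*T => (2)*2*2*T   [T ::= 2]
(2)*2*2*T => (2)*2*2*2   [T ::= 2]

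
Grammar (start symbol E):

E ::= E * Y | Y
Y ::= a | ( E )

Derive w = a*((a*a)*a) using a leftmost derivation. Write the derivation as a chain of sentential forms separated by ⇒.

E⇒E*Y⇒Y*Y⇒a*Y⇒a*(E)⇒a*(E*Y)⇒a*(Y*Y)⇒a*((E)*Y)⇒a*((E*Y)*Y)⇒a*((Y*Y)*Y)⇒a*((a*Y)*Y)⇒a*((a*a)*Y)⇒a*((a*a)*a)

E ⇒ E*Y   [E ::= E * Y]
E*Y ⇒ Y*Y   [E ::= Y]
Y*Y ⇒ a*Y   [Y ::= a]
a*Y ⇒ a*(E)   [Y ::= ( E )]
a*(E) ⇒ a*(E*Y)   [E ::= E * Y]
a*(E*Y) ⇒ a*(Y*Y)   [E ::= Y]
a*(Y*Y) ⇒ a*((E)*Y)   [Y ::= ( E )]
a*((E)*Y) ⇒ a*((E*Y)*Y)   [E ::= E * Y]
a*((E*Y)*Y) ⇒ a*((Y*Y)*Y)   [E ::= Y]
a*((Y*Y)*Y) ⇒ a*((a*Y)*Y)   [Y ::= a]
a*((a*Y)*Y) ⇒ a*((a*a)*Y)   [Y ::= a]
a*((a*a)*Y) ⇒ a*((a*a)*a)   [Y ::= a]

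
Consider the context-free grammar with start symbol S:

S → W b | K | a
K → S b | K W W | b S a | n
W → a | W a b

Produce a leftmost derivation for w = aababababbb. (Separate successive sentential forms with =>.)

S=>K=>Sb=>Wbb=>Wabbb=>Wababbb=>Wabababbb=>Wababababbb=>aababababbb

S => K   [S → K]
K => Sb   [K → S b]
Sb => Wbb   [S → W b]
Wbb => Wabbb   [W → W a b]
Wabbb => Wababbb   [W → W a b]
Wababbb => Wabababbb   [W → W a b]
Wabababbb => Wababababbb   [W → W a b]
Wababababbb => aababababbb   [W → a]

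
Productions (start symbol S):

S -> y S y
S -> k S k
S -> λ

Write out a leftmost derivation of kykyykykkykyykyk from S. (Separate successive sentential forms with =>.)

S=>kSk=>kySyk=>kykSkyk=>kykySykyk=>kykyySyykyk=>kykyykSkyykyk=>kykyykySykyykyk=>kykyykykSkykyykyk=>kykyykykkykyykyk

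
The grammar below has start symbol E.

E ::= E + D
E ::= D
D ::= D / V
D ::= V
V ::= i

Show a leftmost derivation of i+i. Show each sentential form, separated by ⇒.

E ⇒ E+D ⇒ D+D ⇒ V+D ⇒ i+D ⇒ i+V ⇒ i+i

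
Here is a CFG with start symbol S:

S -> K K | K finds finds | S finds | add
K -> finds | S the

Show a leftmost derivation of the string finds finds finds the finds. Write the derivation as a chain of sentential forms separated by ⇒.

S ⇒ S finds   [S -> S finds]
S finds ⇒ K K finds   [S -> K K]
K K finds ⇒ finds K finds   [K -> finds]
finds K finds ⇒ finds S the finds   [K -> S the]
finds S the finds ⇒ finds K K the finds   [S -> K K]
finds K K the finds ⇒ finds finds K the finds   [K -> finds]
finds finds K the finds ⇒ finds finds finds the finds   [K -> finds]

S ⇒ S finds ⇒ K K finds ⇒ finds K finds ⇒ finds S the finds ⇒ finds K K the finds ⇒ finds finds K the finds ⇒ finds finds finds the finds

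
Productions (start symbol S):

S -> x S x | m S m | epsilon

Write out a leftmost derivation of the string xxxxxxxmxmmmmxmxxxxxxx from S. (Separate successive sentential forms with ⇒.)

S ⇒ xSx ⇒ xxSxx ⇒ xxxSxxx ⇒ xxxxSxxxx ⇒ xxxxxSxxxxx ⇒ xxxxxxSxxxxxx ⇒ xxxxxxxSxxxxxxx ⇒ xxxxxxxmSmxxxxxxx ⇒ xxxxxxxmxSxmxxxxxxx ⇒ xxxxxxxmxmSmxmxxxxxxx ⇒ xxxxxxxmxmmSmmxmxxxxxxx ⇒ xxxxxxxmxmmmmxmxxxxxxx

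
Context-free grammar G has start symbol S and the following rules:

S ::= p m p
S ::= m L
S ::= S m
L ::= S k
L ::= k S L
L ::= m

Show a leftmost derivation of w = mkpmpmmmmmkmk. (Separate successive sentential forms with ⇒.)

S ⇒ mL ⇒ mkSL ⇒ mkSmL ⇒ mkSmmL ⇒ mkpmpmmL ⇒ mkpmpmmSk ⇒ mkpmpmmSmk ⇒ mkpmpmmmLmk ⇒ mkpmpmmmSkmk ⇒ mkpmpmmmmLkmk ⇒ mkpmpmmmmmkmk

S ⇒ mL   [S ::= m L]
mL ⇒ mkSL   [L ::= k S L]
mkSL ⇒ mkSmL   [S ::= S m]
mkSmL ⇒ mkSmmL   [S ::= S m]
mkSmmL ⇒ mkpmpmmL   [S ::= p m p]
mkpmpmmL ⇒ mkpmpmmSk   [L ::= S k]
mkpmpmmSk ⇒ mkpmpmmSmk   [S ::= S m]
mkpmpmmSmk ⇒ mkpmpmmmLmk   [S ::= m L]
mkpmpmmmLmk ⇒ mkpmpmmmSkmk   [L ::= S k]
mkpmpmmmSkmk ⇒ mkpmpmmmmLkmk   [S ::= m L]
mkpmpmmmmLkmk ⇒ mkpmpmmmmmkmk   [L ::= m]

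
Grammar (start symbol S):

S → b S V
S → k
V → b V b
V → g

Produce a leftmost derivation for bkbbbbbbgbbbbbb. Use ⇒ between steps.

S ⇒ bSV ⇒ bkV ⇒ bkbVb ⇒ bkbbVbb ⇒ bkbbbVbbb ⇒ bkbbbbVbbbb ⇒ bkbbbbbVbbbbb ⇒ bkbbbbbbVbbbbbb ⇒ bkbbbbbbgbbbbbb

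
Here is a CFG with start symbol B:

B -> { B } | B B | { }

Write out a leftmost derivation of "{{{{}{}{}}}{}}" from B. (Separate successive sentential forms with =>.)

B => {B} => {BB} => {{B}B} => {{{B}}B} => {{{BB}}B} => {{{BBB}}B} => {{{{}BB}}B} => {{{{}{}B}}B} => {{{{}{}{}}}B} => {{{{}{}{}}}{}}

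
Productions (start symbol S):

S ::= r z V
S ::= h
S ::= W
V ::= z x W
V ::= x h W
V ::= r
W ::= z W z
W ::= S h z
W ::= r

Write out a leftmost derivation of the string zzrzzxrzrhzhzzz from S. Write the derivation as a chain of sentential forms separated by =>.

S => W   [S ::= W]
W => zWz   [W ::= z W z]
zWz => zzWzz   [W ::= z W z]
zzWzz => zzShzzz   [W ::= S h z]
zzShzzz => zzrzVhzzz   [S ::= r z V]
zzrzVhzzz => zzrzzxWhzzz   [V ::= z x W]
zzrzzxWhzzz => zzrzzxShzhzzz   [W ::= S h z]
zzrzzxShzhzzz => zzrzzxrzVhzhzzz   [S ::= r z V]
zzrzzxrzVhzhzzz => zzrzzxrzrhzhzzz   [V ::= r]

S => W => zWz => zzWzz => zzShzzz => zzrzVhzzz => zzrzzxWhzzz => zzrzzxShzhzzz => zzrzzxrzVhzhzzz => zzrzzxrzrhzhzzz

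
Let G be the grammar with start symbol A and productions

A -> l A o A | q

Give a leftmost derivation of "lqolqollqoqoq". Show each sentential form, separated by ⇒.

A ⇒ lAoA   [A -> l A o A]
lAoA ⇒ lqoA   [A -> q]
lqoA ⇒ lqolAoA   [A -> l A o A]
lqolAoA ⇒ lqolqoA   [A -> q]
lqolqoA ⇒ lqolqolAoA   [A -> l A o A]
lqolqolAoA ⇒ lqolqollAoAoA   [A -> l A o A]
lqolqollAoAoA ⇒ lqolqollqoAoA   [A -> q]
lqolqollqoAoA ⇒ lqolqollqoqoA   [A -> q]
lqolqollqoqoA ⇒ lqolqollqoqoq   [A -> q]

A ⇒ lAoA ⇒ lqoA ⇒ lqolAoA ⇒ lqolqoA ⇒ lqolqolAoA ⇒ lqolqollAoAoA ⇒ lqolqollqoAoA ⇒ lqolqollqoqoA ⇒ lqolqollqoqoq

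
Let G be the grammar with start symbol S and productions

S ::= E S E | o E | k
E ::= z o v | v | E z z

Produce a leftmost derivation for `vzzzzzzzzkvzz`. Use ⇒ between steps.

S⇒ESE⇒EzzSE⇒EzzzzSE⇒EzzzzzzSE⇒EzzzzzzzzSE⇒vzzzzzzzzSE⇒vzzzzzzzzkE⇒vzzzzzzzzkEzz⇒vzzzzzzzzkvzz

S ⇒ ESE   [S ::= E S E]
ESE ⇒ EzzSE   [E ::= E z z]
EzzSE ⇒ EzzzzSE   [E ::= E z z]
EzzzzSE ⇒ EzzzzzzSE   [E ::= E z z]
EzzzzzzSE ⇒ EzzzzzzzzSE   [E ::= E z z]
EzzzzzzzzSE ⇒ vzzzzzzzzSE   [E ::= v]
vzzzzzzzzSE ⇒ vzzzzzzzzkE   [S ::= k]
vzzzzzzzzkE ⇒ vzzzzzzzzkEzz   [E ::= E z z]
vzzzzzzzzkEzz ⇒ vzzzzzzzzkvzz   [E ::= v]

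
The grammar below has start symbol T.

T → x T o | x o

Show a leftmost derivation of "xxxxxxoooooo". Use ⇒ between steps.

T ⇒ xTo ⇒ xxToo ⇒ xxxTooo ⇒ xxxxToooo ⇒ xxxxxTooooo ⇒ xxxxxxoooooo

T ⇒ xTo   [T → x T o]
xTo ⇒ xxToo   [T → x T o]
xxToo ⇒ xxxTooo   [T → x T o]
xxxTooo ⇒ xxxxToooo   [T → x T o]
xxxxToooo ⇒ xxxxxTooooo   [T → x T o]
xxxxxTooooo ⇒ xxxxxxoooooo   [T → x o]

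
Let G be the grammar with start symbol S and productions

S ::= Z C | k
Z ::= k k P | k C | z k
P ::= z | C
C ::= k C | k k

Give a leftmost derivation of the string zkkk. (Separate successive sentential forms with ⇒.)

S ⇒ ZC   [S ::= Z C]
ZC ⇒ zkC   [Z ::= z k]
zkC ⇒ zkkk   [C ::= k k]

S⇒ZC⇒zkC⇒zkkk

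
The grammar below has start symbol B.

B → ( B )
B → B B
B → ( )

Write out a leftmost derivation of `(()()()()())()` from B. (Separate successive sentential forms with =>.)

B=>BB=>(B)B=>(BB)B=>(BBB)B=>(()BB)B=>(()BBB)B=>(()BBBB)B=>(()()BBB)B=>(()()()BB)B=>(()()()()B)B=>(()()()()())B=>(()()()()())()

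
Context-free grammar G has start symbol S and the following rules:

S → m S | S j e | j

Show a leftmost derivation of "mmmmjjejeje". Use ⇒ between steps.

S ⇒ mS ⇒ mSje ⇒ mSjeje ⇒ mmSjeje ⇒ mmmSjeje ⇒ mmmSjejeje ⇒ mmmmSjejeje ⇒ mmmmjjejeje

S ⇒ mS   [S → m S]
mS ⇒ mSje   [S → S j e]
mSje ⇒ mSjeje   [S → S j e]
mSjeje ⇒ mmSjeje   [S → m S]
mmSjeje ⇒ mmmSjeje   [S → m S]
mmmSjeje ⇒ mmmSjejeje   [S → S j e]
mmmSjejeje ⇒ mmmmSjejeje   [S → m S]
mmmmSjejeje ⇒ mmmmjjejeje   [S → j]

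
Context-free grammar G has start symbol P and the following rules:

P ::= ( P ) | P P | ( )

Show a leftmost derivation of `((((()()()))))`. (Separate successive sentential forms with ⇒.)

P ⇒ (P) ⇒ ((P)) ⇒ (((P))) ⇒ ((((P)))) ⇒ ((((PP)))) ⇒ ((((PPP)))) ⇒ ((((()PP)))) ⇒ ((((()()P)))) ⇒ ((((()()()))))

P ⇒ (P)   [P ::= ( P )]
(P) ⇒ ((P))   [P ::= ( P )]
((P)) ⇒ (((P)))   [P ::= ( P )]
(((P))) ⇒ ((((P))))   [P ::= ( P )]
((((P)))) ⇒ ((((PP))))   [P ::= P P]
((((PP)))) ⇒ ((((PPP))))   [P ::= P P]
((((PPP)))) ⇒ ((((()PP))))   [P ::= ( )]
((((()PP)))) ⇒ ((((()()P))))   [P ::= ( )]
((((()()P)))) ⇒ ((((()()()))))   [P ::= ( )]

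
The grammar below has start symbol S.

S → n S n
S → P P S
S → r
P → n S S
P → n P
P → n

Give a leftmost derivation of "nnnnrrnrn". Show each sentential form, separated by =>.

S => nSn => nPPSn => nnSSPSn => nnPPSSPSn => nnnPSSPSn => nnnnSSPSn => nnnnrSPSn => nnnnrrPSn => nnnnrrnSn => nnnnrrnrn

S => nSn   [S → n S n]
nSn => nPPSn   [S → P P S]
nPPSn => nnSSPSn   [P → n S S]
nnSSPSn => nnPPSSPSn   [S → P P S]
nnPPSSPSn => nnnPSSPSn   [P → n]
nnnPSSPSn => nnnnSSPSn   [P → n]
nnnnSSPSn => nnnnrSPSn   [S → r]
nnnnrSPSn => nnnnrrPSn   [S → r]
nnnnrrPSn => nnnnrrnSn   [P → n]
nnnnrrnSn => nnnnrrnrn   [S → r]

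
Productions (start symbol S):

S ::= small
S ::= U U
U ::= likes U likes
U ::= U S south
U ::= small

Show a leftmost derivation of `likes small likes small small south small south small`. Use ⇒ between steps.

S ⇒ U U ⇒ U S south U ⇒ U S south S south U ⇒ likes U likes S south S south U ⇒ likes small likes S south S south U ⇒ likes small likes U U south S south U ⇒ likes small likes small U south S south U ⇒ likes small likes small small south S south U ⇒ likes small likes small small south small south U ⇒ likes small likes small small south small south small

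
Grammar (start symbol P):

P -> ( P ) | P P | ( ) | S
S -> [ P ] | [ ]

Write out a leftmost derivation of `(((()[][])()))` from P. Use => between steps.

P=>(P)=>((P))=>((PP))=>(((P)P))=>(((PP)P))=>(((PPP)P))=>(((()PP)P))=>(((()SP)P))=>(((()[]P)P))=>(((()[]S)P))=>(((()[][])P))=>(((()[][])()))

P => (P)   [P -> ( P )]
(P) => ((P))   [P -> ( P )]
((P)) => ((PP))   [P -> P P]
((PP)) => (((P)P))   [P -> ( P )]
(((P)P)) => (((PP)P))   [P -> P P]
(((PP)P)) => (((PPP)P))   [P -> P P]
(((PPP)P)) => (((()PP)P))   [P -> ( )]
(((()PP)P)) => (((()SP)P))   [P -> S]
(((()SP)P)) => (((()[]P)P))   [S -> [ ]]
(((()[]P)P)) => (((()[]S)P))   [P -> S]
(((()[]S)P)) => (((()[][])P))   [S -> [ ]]
(((()[][])P)) => (((()[][])()))   [P -> ( )]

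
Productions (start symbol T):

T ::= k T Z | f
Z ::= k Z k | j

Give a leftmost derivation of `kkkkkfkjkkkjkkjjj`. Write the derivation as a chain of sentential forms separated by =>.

T => kTZ   [T ::= k T Z]
kTZ => kkTZZ   [T ::= k T Z]
kkTZZ => kkkTZZZ   [T ::= k T Z]
kkkTZZZ => kkkkTZZZZ   [T ::= k T Z]
kkkkTZZZZ => kkkkkTZZZZZ   [T ::= k T Z]
kkkkkTZZZZZ => kkkkkfZZZZZ   [T ::= f]
kkkkkfZZZZZ => kkkkkfkZkZZZZ   [Z ::= k Z k]
kkkkkfkZkZZZZ => kkkkkfkjkZZZZ   [Z ::= j]
kkkkkfkjkZZZZ => kkkkkfkjkkZkZZZ   [Z ::= k Z k]
kkkkkfkjkkZkZZZ => kkkkkfkjkkkZkkZZZ   [Z ::= k Z k]
kkkkkfkjkkkZkkZZZ => kkkkkfkjkkkjkkZZZ   [Z ::= j]
kkkkkfkjkkkjkkZZZ => kkkkkfkjkkkjkkjZZ   [Z ::= j]
kkkkkfkjkkkjkkjZZ => kkkkkfkjkkkjkkjjZ   [Z ::= j]
kkkkkfkjkkkjkkjjZ => kkkkkfkjkkkjkkjjj   [Z ::= j]

T => kTZ => kkTZZ => kkkTZZZ => kkkkTZZZZ => kkkkkTZZZZZ => kkkkkfZZZZZ => kkkkkfkZkZZZZ => kkkkkfkjkZZZZ => kkkkkfkjkkZkZZZ => kkkkkfkjkkkZkkZZZ => kkkkkfkjkkkjkkZZZ => kkkkkfkjkkkjkkjZZ => kkkkkfkjkkkjkkjjZ => kkkkkfkjkkkjkkjjj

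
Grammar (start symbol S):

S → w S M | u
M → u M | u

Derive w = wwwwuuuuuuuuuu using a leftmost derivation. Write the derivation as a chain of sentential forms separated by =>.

S => wSM   [S → w S M]
wSM => wwSMM   [S → w S M]
wwSMM => wwwSMMM   [S → w S M]
wwwSMMM => wwwwSMMMM   [S → w S M]
wwwwSMMMM => wwwwuMMMM   [S → u]
wwwwuMMMM => wwwwuuMMMM   [M → u M]
wwwwuuMMMM => wwwwuuuMMMM   [M → u M]
wwwwuuuMMMM => wwwwuuuuMMMM   [M → u M]
wwwwuuuuMMMM => wwwwuuuuuMMMM   [M → u M]
wwwwuuuuuMMMM => wwwwuuuuuuMMM   [M → u]
wwwwuuuuuuMMM => wwwwuuuuuuuMMM   [M → u M]
wwwwuuuuuuuMMM => wwwwuuuuuuuuMM   [M → u]
wwwwuuuuuuuuMM => wwwwuuuuuuuuuM   [M → u]
wwwwuuuuuuuuuM => wwwwuuuuuuuuuu   [M → u]

S => wSM => wwSMM => wwwSMMM => wwwwSMMMM => wwwwuMMMM => wwwwuuMMMM => wwwwuuuMMMM => wwwwuuuuMMMM => wwwwuuuuuMMMM => wwwwuuuuuuMMM => wwwwuuuuuuuMMM => wwwwuuuuuuuuMM => wwwwuuuuuuuuuM => wwwwuuuuuuuuuu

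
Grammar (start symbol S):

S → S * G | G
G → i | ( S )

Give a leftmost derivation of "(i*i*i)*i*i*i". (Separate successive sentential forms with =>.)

S => S*G => S*G*G => S*G*G*G => G*G*G*G => (S)*G*G*G => (S*G)*G*G*G => (S*G*G)*G*G*G => (G*G*G)*G*G*G => (i*G*G)*G*G*G => (i*i*G)*G*G*G => (i*i*i)*G*G*G => (i*i*i)*i*G*G => (i*i*i)*i*i*G => (i*i*i)*i*i*i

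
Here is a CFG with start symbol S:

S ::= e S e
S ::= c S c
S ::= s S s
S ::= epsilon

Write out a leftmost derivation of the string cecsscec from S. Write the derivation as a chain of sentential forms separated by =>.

S=>cSc=>ceSec=>cecScec=>cecsSscec=>cecsscec

S => cSc   [S ::= c S c]
cSc => ceSec   [S ::= e S e]
ceSec => cecScec   [S ::= c S c]
cecScec => cecsSscec   [S ::= s S s]
cecsSscec => cecsscec   [S ::= epsilon]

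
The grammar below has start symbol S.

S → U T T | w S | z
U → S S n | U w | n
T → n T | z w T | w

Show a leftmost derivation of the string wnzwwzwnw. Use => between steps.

S => wS => wUTT => wnTT => wnzwTT => wnzwwT => wnzwwzwT => wnzwwzwnT => wnzwwzwnw

S => wS   [S → w S]
wS => wUTT   [S → U T T]
wUTT => wnTT   [U → n]
wnTT => wnzwTT   [T → z w T]
wnzwTT => wnzwwT   [T → w]
wnzwwT => wnzwwzwT   [T → z w T]
wnzwwzwT => wnzwwzwnT   [T → n T]
wnzwwzwnT => wnzwwzwnw   [T → w]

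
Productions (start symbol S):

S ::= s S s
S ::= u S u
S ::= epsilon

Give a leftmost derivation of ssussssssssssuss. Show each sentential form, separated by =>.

S => sSs => ssSss => ssuSuss => ssusSsuss => ssussSssuss => ssusssSsssuss => ssussssSssssuss => ssusssssSsssssuss => ssussssssssssuss

S => sSs   [S ::= s S s]
sSs => ssSss   [S ::= s S s]
ssSss => ssuSuss   [S ::= u S u]
ssuSuss => ssusSsuss   [S ::= s S s]
ssusSsuss => ssussSssuss   [S ::= s S s]
ssussSssuss => ssusssSsssuss   [S ::= s S s]
ssusssSsssuss => ssussssSssssuss   [S ::= s S s]
ssussssSssssuss => ssusssssSsssssuss   [S ::= s S s]
ssusssssSsssssuss => ssussssssssssuss   [S ::= epsilon]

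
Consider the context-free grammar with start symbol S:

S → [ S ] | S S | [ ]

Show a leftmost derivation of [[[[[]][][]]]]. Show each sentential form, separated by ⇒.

S ⇒ [S]   [S → [ S ]]
[S] ⇒ [[S]]   [S → [ S ]]
[[S]] ⇒ [[[S]]]   [S → [ S ]]
[[[S]]] ⇒ [[[SS]]]   [S → S S]
[[[SS]]] ⇒ [[[[S]S]]]   [S → [ S ]]
[[[[S]S]]] ⇒ [[[[[]]S]]]   [S → [ ]]
[[[[[]]S]]] ⇒ [[[[[]]SS]]]   [S → S S]
[[[[[]]SS]]] ⇒ [[[[[]][]S]]]   [S → [ ]]
[[[[[]][]S]]] ⇒ [[[[[]][][]]]]   [S → [ ]]

S ⇒ [S] ⇒ [[S]] ⇒ [[[S]]] ⇒ [[[SS]]] ⇒ [[[[S]S]]] ⇒ [[[[[]]S]]] ⇒ [[[[[]]SS]]] ⇒ [[[[[]][]S]]] ⇒ [[[[[]][][]]]]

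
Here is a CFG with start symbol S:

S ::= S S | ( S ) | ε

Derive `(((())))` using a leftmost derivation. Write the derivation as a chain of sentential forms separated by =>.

S => (S) => ((S)) => (((S))) => (((SS))) => ((((S)S))) => (((()S))) => (((())))

S => (S)   [S ::= ( S )]
(S) => ((S))   [S ::= ( S )]
((S)) => (((S)))   [S ::= ( S )]
(((S))) => (((SS)))   [S ::= S S]
(((SS))) => ((((S)S)))   [S ::= ( S )]
((((S)S))) => (((()S)))   [S ::= ε]
(((()S))) => (((())))   [S ::= ε]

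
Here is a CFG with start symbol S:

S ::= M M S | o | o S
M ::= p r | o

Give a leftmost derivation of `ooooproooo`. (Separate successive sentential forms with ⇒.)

S⇒MMS⇒oMS⇒ooS⇒oooS⇒ooooS⇒ooooMMS⇒ooooprMS⇒ooooproS⇒ooooproMMS⇒ooooprooMS⇒ooooproooS⇒ooooproooo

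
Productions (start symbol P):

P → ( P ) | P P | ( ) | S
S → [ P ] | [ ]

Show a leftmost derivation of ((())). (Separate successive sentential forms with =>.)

P=>(P)=>((P))=>((()))

P => (P)   [P → ( P )]
(P) => ((P))   [P → ( P )]
((P)) => ((()))   [P → ( )]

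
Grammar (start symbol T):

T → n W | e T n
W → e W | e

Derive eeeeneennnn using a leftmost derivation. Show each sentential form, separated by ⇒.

T ⇒ eTn   [T → e T n]
eTn ⇒ eeTnn   [T → e T n]
eeTnn ⇒ eeeTnnn   [T → e T n]
eeeTnnn ⇒ eeeeTnnnn   [T → e T n]
eeeeTnnnn ⇒ eeeenWnnnn   [T → n W]
eeeenWnnnn ⇒ eeeeneWnnnn   [W → e W]
eeeeneWnnnn ⇒ eeeeneennnn   [W → e]

T⇒eTn⇒eeTnn⇒eeeTnnn⇒eeeeTnnnn⇒eeeenWnnnn⇒eeeeneWnnnn⇒eeeeneennnn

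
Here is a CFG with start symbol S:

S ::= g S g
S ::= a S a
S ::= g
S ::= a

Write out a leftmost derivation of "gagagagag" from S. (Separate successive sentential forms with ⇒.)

S ⇒ gSg ⇒ gaSag ⇒ gagSgag ⇒ gagaSagag ⇒ gagagagag

S ⇒ gSg   [S ::= g S g]
gSg ⇒ gaSag   [S ::= a S a]
gaSag ⇒ gagSgag   [S ::= g S g]
gagSgag ⇒ gagaSagag   [S ::= a S a]
gagaSagag ⇒ gagagagag   [S ::= g]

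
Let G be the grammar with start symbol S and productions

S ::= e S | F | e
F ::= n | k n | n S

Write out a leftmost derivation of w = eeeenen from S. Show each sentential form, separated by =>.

S => eS   [S ::= e S]
eS => eeS   [S ::= e S]
eeS => eeeS   [S ::= e S]
eeeS => eeeeS   [S ::= e S]
eeeeS => eeeeF   [S ::= F]
eeeeF => eeeenS   [F ::= n S]
eeeenS => eeeeneS   [S ::= e S]
eeeeneS => eeeeneF   [S ::= F]
eeeeneF => eeeenen   [F ::= n]

S => eS => eeS => eeeS => eeeeS => eeeeF => eeeenS => eeeeneS => eeeeneF => eeeenen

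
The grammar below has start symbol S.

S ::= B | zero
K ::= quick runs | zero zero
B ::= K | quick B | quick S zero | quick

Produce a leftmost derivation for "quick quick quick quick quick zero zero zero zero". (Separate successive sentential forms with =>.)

S => B => quick B => quick quick S zero => quick quick B zero => quick quick quick S zero zero => quick quick quick B zero zero => quick quick quick quick B zero zero => quick quick quick quick quick S zero zero zero => quick quick quick quick quick zero zero zero zero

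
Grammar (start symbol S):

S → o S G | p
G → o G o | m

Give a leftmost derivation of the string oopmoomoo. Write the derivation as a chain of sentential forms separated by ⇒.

S⇒oSG⇒ooSGG⇒oopGG⇒oopmG⇒oopmoGo⇒oopmooGoo⇒oopmoomoo

S ⇒ oSG   [S → o S G]
oSG ⇒ ooSGG   [S → o S G]
ooSGG ⇒ oopGG   [S → p]
oopGG ⇒ oopmG   [G → m]
oopmG ⇒ oopmoGo   [G → o G o]
oopmoGo ⇒ oopmooGoo   [G → o G o]
oopmooGoo ⇒ oopmoomoo   [G → m]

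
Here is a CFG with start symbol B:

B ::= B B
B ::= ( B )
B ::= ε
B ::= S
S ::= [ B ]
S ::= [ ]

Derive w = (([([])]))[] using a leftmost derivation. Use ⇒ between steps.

B ⇒ BB ⇒ (B)B ⇒ ((B))B ⇒ ((S))B ⇒ (([B]))B ⇒ (([(B)]))B ⇒ (([(S)]))B ⇒ (([([])]))B ⇒ (([([])]))S ⇒ (([([])]))[]

B ⇒ BB   [B ::= B B]
BB ⇒ (B)B   [B ::= ( B )]
(B)B ⇒ ((B))B   [B ::= ( B )]
((B))B ⇒ ((S))B   [B ::= S]
((S))B ⇒ (([B]))B   [S ::= [ B ]]
(([B]))B ⇒ (([(B)]))B   [B ::= ( B )]
(([(B)]))B ⇒ (([(S)]))B   [B ::= S]
(([(S)]))B ⇒ (([([])]))B   [S ::= [ ]]
(([([])]))B ⇒ (([([])]))S   [B ::= S]
(([([])]))S ⇒ (([([])]))[]   [S ::= [ ]]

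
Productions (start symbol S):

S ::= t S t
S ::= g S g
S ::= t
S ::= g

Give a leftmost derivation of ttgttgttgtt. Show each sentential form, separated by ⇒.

S ⇒ tSt ⇒ ttStt ⇒ ttgSgtt ⇒ ttgtStgtt ⇒ ttgttSttgtt ⇒ ttgttgttgtt

S ⇒ tSt   [S ::= t S t]
tSt ⇒ ttStt   [S ::= t S t]
ttStt ⇒ ttgSgtt   [S ::= g S g]
ttgSgtt ⇒ ttgtStgtt   [S ::= t S t]
ttgtStgtt ⇒ ttgttSttgtt   [S ::= t S t]
ttgttSttgtt ⇒ ttgttgttgtt   [S ::= g]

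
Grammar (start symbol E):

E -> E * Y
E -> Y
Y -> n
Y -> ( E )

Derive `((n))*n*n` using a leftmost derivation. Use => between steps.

E => E*Y => E*Y*Y => Y*Y*Y => (E)*Y*Y => (Y)*Y*Y => ((E))*Y*Y => ((Y))*Y*Y => ((n))*Y*Y => ((n))*n*Y => ((n))*n*n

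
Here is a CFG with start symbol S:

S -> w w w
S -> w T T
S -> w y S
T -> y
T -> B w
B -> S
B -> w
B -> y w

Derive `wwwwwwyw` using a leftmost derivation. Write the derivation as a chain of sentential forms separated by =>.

S => wTT   [S -> w T T]
wTT => wBwT   [T -> B w]
wBwT => wwwT   [B -> w]
wwwT => wwwBw   [T -> B w]
wwwBw => wwwSw   [B -> S]
wwwSw => wwwwTTw   [S -> w T T]
wwwwTTw => wwwwBwTw   [T -> B w]
wwwwBwTw => wwwwwwTw   [B -> w]
wwwwwwTw => wwwwwwyw   [T -> y]

S=>wTT=>wBwT=>wwwT=>wwwBw=>wwwSw=>wwwwTTw=>wwwwBwTw=>wwwwwwTw=>wwwwwwyw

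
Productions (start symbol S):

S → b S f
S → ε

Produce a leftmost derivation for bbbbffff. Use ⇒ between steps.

S ⇒ bSf ⇒ bbSff ⇒ bbbSfff ⇒ bbbbSffff ⇒ bbbbffff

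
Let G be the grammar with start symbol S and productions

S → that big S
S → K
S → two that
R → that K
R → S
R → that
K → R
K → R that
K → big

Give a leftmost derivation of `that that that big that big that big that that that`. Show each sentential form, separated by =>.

S => K => R => that K => that R that => that that K that => that that R that that => that that S that that => that that that big S that that => that that that big that big S that that => that that that big that big K that that => that that that big that big R that that that => that that that big that big that K that that that => that that that big that big that big that that that

S => K   [S → K]
K => R   [K → R]
R => that K   [R → that K]
that K => that R that   [K → R that]
that R that => that that K that   [R → that K]
that that K that => that that R that that   [K → R that]
that that R that that => that that S that that   [R → S]
that that S that that => that that that big S that that   [S → that big S]
that that that big S that that => that that that big that big S that that   [S → that big S]
that that that big that big S that that => that that that big that big K that that   [S → K]
that that that big that big K that that => that that that big that big R that that that   [K → R that]
that that that big that big R that that that => that that that big that big that K that that that   [R → that K]
that that that big that big that K that that that => that that that big that big that big that that that   [K → big]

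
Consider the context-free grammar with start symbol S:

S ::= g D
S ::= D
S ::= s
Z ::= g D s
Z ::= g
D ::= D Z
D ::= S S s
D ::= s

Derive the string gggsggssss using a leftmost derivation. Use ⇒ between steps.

S⇒gD⇒gSSs⇒ggDSs⇒ggSSsSs⇒gggDSsSs⇒gggDZSsSs⇒gggDZZSsSs⇒gggsZZSsSs⇒gggsgZSsSs⇒gggsggSsSs⇒gggsggssSs⇒gggsggssss

S ⇒ gD   [S ::= g D]
gD ⇒ gSSs   [D ::= S S s]
gSSs ⇒ ggDSs   [S ::= g D]
ggDSs ⇒ ggSSsSs   [D ::= S S s]
ggSSsSs ⇒ gggDSsSs   [S ::= g D]
gggDSsSs ⇒ gggDZSsSs   [D ::= D Z]
gggDZSsSs ⇒ gggDZZSsSs   [D ::= D Z]
gggDZZSsSs ⇒ gggsZZSsSs   [D ::= s]
gggsZZSsSs ⇒ gggsgZSsSs   [Z ::= g]
gggsgZSsSs ⇒ gggsggSsSs   [Z ::= g]
gggsggSsSs ⇒ gggsggssSs   [S ::= s]
gggsggssSs ⇒ gggsggssss   [S ::= s]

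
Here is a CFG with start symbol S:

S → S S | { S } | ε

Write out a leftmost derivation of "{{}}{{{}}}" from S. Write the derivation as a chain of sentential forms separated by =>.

S => SS   [S → S S]
SS => {S}S   [S → { S }]
{S}S => {{S}}S   [S → { S }]
{{S}}S => {{}}S   [S → ε]
{{}}S => {{}}{S}   [S → { S }]
{{}}{S} => {{}}{{S}}   [S → { S }]
{{}}{{S}} => {{}}{{SS}}   [S → S S]
{{}}{{SS}} => {{}}{{SSS}}   [S → S S]
{{}}{{SSS}} => {{}}{{SSSS}}   [S → S S]
{{}}{{SSSS}} => {{}}{{{S}SSS}}   [S → { S }]
{{}}{{{S}SSS}} => {{}}{{{}SSS}}   [S → ε]
{{}}{{{}SSS}} => {{}}{{{}SS}}   [S → ε]
{{}}{{{}SS}} => {{}}{{{}S}}   [S → ε]
{{}}{{{}S}} => {{}}{{{}}}   [S → ε]

S => SS => {S}S => {{S}}S => {{}}S => {{}}{S} => {{}}{{S}} => {{}}{{SS}} => {{}}{{SSS}} => {{}}{{SSSS}} => {{}}{{{S}SSS}} => {{}}{{{}SSS}} => {{}}{{{}SS}} => {{}}{{{}S}} => {{}}{{{}}}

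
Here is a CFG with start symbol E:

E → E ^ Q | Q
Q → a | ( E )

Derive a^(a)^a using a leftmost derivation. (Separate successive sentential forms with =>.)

E => E^Q   [E → E ^ Q]
E^Q => E^Q^Q   [E → E ^ Q]
E^Q^Q => Q^Q^Q   [E → Q]
Q^Q^Q => a^Q^Q   [Q → a]
a^Q^Q => a^(E)^Q   [Q → ( E )]
a^(E)^Q => a^(Q)^Q   [E → Q]
a^(Q)^Q => a^(a)^Q   [Q → a]
a^(a)^Q => a^(a)^a   [Q → a]

E=>E^Q=>E^Q^Q=>Q^Q^Q=>a^Q^Q=>a^(E)^Q=>a^(Q)^Q=>a^(a)^Q=>a^(a)^a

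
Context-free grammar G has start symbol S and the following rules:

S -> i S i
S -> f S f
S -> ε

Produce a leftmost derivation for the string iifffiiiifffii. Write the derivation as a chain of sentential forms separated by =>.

S => iSi => iiSii => iifSfii => iiffSffii => iifffSfffii => iifffiSifffii => iifffiiSiifffii => iifffiiiifffii

S => iSi   [S -> i S i]
iSi => iiSii   [S -> i S i]
iiSii => iifSfii   [S -> f S f]
iifSfii => iiffSffii   [S -> f S f]
iiffSffii => iifffSfffii   [S -> f S f]
iifffSfffii => iifffiSifffii   [S -> i S i]
iifffiSifffii => iifffiiSiifffii   [S -> i S i]
iifffiiSiifffii => iifffiiiifffii   [S -> ε]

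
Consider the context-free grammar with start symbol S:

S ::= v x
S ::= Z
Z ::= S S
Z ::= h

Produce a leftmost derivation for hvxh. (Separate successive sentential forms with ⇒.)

S ⇒ Z ⇒ SS ⇒ ZS ⇒ SSS ⇒ ZSS ⇒ hSS ⇒ hvxS ⇒ hvxZ ⇒ hvxh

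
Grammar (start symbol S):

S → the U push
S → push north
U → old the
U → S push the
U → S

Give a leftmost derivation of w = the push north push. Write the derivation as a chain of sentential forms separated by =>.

S => the U push => the S push => the push north push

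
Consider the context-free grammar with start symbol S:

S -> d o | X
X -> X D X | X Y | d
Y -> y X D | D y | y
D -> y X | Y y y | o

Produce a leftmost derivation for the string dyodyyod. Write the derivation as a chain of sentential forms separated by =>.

S => X   [S -> X]
X => XDX   [X -> X D X]
XDX => XYDX   [X -> X Y]
XYDX => XYYDX   [X -> X Y]
XYYDX => XDXYYDX   [X -> X D X]
XDXYYDX => XYDXYYDX   [X -> X Y]
XYDXYYDX => dYDXYYDX   [X -> d]
dYDXYYDX => dyDXYYDX   [Y -> y]
dyDXYYDX => dyoXYYDX   [D -> o]
dyoXYYDX => dyodYYDX   [X -> d]
dyodYYDX => dyodyYDX   [Y -> y]
dyodyYDX => dyodyyDX   [Y -> y]
dyodyyDX => dyodyyoX   [D -> o]
dyodyyoX => dyodyyod   [X -> d]

S=>X=>XDX=>XYDX=>XYYDX=>XDXYYDX=>XYDXYYDX=>dYDXYYDX=>dyDXYYDX=>dyoXYYDX=>dyodYYDX=>dyodyYDX=>dyodyyDX=>dyodyyoX=>dyodyyod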